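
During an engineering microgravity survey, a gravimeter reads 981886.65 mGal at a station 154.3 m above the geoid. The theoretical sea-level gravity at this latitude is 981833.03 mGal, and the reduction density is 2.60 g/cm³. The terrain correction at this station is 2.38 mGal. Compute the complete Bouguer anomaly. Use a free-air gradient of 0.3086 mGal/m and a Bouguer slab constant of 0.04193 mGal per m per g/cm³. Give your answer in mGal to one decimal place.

Free-air correction = 0.3086 × 154.3 = 47.62 mGal
Free-air anomaly = 981886.65 − 981833.03 + (47.62) = 101.24 mGal
Bouguer slab correction = 0.04193 × 2.60 × 154.3 = 16.82 mGal
Simple Bouguer anomaly = 101.24 − (16.82) = 84.42 mGal
Complete Bouguer anomaly = 84.42 + 2.38 = 86.80 mGal

86.8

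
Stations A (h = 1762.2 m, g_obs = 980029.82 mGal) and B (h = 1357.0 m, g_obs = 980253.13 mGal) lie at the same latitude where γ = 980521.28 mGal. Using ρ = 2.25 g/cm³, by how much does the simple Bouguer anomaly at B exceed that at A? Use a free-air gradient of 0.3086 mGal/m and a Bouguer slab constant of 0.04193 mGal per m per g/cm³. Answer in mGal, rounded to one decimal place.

136.5

Δg_SB(A) = 980029.82 − 980521.28 + 0.3086×1762.2 − 0.04193×2.25×1762.2 = -113.90 mGal
Δg_SB(B) = 980253.13 − 980521.28 + 0.3086×1357.0 − 0.04193×2.25×1357.0 = 22.60 mGal
Difference = 22.60 − (-113.90) = 136.50 mGal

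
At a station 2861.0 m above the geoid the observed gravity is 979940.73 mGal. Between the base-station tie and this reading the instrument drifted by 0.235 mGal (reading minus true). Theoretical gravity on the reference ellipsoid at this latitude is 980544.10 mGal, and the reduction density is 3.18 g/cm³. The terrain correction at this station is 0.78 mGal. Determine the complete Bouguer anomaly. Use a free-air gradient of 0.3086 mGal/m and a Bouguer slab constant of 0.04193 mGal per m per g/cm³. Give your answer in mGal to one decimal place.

Drift-corrected reading = 979940.73 − (0.235) = 979940.495 mGal
Free-air correction = 0.3086 × 2861.0 = 882.90 mGal
Free-air anomaly = 979940.495 − 980544.10 + (882.90) = 279.295 mGal
Bouguer slab correction = 0.04193 × 3.18 × 2861.0 = 381.48 mGal
Simple Bouguer anomaly = 279.295 − (381.48) = -102.185 mGal
Complete Bouguer anomaly = -102.185 + 0.78 = -101.405 mGal

-101.4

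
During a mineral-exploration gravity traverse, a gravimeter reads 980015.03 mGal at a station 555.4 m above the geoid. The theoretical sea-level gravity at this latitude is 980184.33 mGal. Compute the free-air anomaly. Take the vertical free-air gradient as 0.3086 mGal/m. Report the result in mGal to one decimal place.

2.1

Free-air correction = 0.3086 × 555.4 = 171.40 mGal
Free-air anomaly = 980015.03 − 980184.33 + (171.40) = 2.10 mGal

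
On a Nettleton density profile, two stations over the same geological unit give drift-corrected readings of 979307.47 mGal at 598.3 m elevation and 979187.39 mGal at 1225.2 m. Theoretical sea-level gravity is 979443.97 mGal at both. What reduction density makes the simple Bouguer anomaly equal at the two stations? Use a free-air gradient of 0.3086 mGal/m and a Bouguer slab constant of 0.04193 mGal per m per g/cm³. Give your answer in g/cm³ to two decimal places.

2.79

Δg_obs = 979187.39 − 979307.47 = -120.08 mGal over Δh = 1225.2 − 598.3 = 626.9 m
Equal Bouguer anomalies ⇒ Δg_obs + (0.3086 − 0.04193ρ)·Δh = 0
0.3086 − 0.04193ρ = −Δg_obs/Δh = 0.19155
ρ = (0.3086 − 0.19155) / 0.04193 = 2.79 g/cm³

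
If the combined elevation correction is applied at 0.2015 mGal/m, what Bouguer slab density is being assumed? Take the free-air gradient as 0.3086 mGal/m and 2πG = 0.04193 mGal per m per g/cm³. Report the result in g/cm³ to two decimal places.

0.2015 = 0.3086 − 0.04193 × ρ
ρ = (0.3086 − 0.2015) / 0.04193 = 2.55 g/cm³

2.55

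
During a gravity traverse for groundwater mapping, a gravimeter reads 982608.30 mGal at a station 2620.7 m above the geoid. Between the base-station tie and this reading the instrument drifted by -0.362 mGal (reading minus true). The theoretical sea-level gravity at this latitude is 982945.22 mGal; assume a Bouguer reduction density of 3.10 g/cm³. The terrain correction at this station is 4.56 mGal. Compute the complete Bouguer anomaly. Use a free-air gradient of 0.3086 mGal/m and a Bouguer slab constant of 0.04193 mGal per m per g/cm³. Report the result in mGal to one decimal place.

Drift-corrected reading = 982608.30 − (-0.362) = 982608.662 mGal
Free-air correction = 0.3086 × 2620.7 = 808.75 mGal
Free-air anomaly = 982608.662 − 982945.22 + (808.75) = 472.192 mGal
Bouguer slab correction = 0.04193 × 3.10 × 2620.7 = 340.65 mGal
Simple Bouguer anomaly = 472.192 − (340.65) = 131.542 mGal
Complete Bouguer anomaly = 131.542 + 4.56 = 136.102 mGal

136.1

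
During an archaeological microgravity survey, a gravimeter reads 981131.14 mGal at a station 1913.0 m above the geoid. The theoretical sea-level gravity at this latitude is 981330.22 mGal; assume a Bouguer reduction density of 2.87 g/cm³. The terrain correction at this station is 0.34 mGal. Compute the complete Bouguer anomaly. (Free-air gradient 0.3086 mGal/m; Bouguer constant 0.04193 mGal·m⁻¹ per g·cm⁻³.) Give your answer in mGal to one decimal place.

161.4

Free-air correction = 0.3086 × 1913.0 = 590.35 mGal
Free-air anomaly = 981131.14 − 981330.22 + (590.35) = 391.27 mGal
Bouguer slab correction = 0.04193 × 2.87 × 1913.0 = 230.21 mGal
Simple Bouguer anomaly = 391.27 − (230.21) = 161.06 mGal
Complete Bouguer anomaly = 161.06 + 0.34 = 161.40 mGal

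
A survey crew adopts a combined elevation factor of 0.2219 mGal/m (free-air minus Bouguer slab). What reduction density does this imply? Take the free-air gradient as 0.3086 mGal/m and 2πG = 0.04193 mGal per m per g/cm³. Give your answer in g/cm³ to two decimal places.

0.2219 = 0.3086 − 0.04193 × ρ
ρ = (0.3086 − 0.2219) / 0.04193 = 2.07 g/cm³

2.07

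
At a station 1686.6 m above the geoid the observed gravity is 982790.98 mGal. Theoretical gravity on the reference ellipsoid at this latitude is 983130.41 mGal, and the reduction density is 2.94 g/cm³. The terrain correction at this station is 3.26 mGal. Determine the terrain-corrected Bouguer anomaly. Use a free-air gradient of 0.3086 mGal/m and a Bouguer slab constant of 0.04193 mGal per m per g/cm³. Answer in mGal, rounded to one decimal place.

Free-air correction = 0.3086 × 1686.6 = 520.48 mGal
Free-air anomaly = 982790.98 − 983130.41 + (520.48) = 181.05 mGal
Bouguer slab correction = 0.04193 × 2.94 × 1686.6 = 207.91 mGal
Simple Bouguer anomaly = 181.05 − (207.91) = -26.86 mGal
Complete Bouguer anomaly = -26.86 + 3.26 = -23.60 mGal

-23.6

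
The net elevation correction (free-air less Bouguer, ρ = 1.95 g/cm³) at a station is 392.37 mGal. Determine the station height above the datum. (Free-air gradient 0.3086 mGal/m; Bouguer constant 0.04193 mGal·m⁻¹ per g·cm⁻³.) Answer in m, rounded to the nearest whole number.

Combined gradient = 0.3086 − 0.04193 × 1.95 = 0.2268365 mGal/m
h = 392.37 / 0.2268365 = 1729.75 m

1730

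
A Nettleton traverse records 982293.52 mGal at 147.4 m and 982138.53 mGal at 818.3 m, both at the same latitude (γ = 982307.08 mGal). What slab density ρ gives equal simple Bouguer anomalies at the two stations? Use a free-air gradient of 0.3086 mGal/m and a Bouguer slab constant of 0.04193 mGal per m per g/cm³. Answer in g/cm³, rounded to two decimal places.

Δg_obs = 982138.53 − 982293.52 = -154.99 mGal over Δh = 818.3 − 147.4 = 670.9 m
Equal Bouguer anomalies ⇒ Δg_obs + (0.3086 − 0.04193ρ)·Δh = 0
0.3086 − 0.04193ρ = −Δg_obs/Δh = 0.23102
ρ = (0.3086 − 0.23102) / 0.04193 = 1.85 g/cm³

1.85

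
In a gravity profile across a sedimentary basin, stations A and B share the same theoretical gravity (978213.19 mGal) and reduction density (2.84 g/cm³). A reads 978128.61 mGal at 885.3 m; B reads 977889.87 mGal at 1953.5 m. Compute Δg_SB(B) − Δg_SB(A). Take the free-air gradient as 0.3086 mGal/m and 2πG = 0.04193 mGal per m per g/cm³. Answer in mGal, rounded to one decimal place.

-36.3

Δg_SB(A) = 978128.61 − 978213.19 + 0.3086×885.3 − 0.04193×2.84×885.3 = 83.20 mGal
Δg_SB(B) = 977889.87 − 978213.19 + 0.3086×1953.5 − 0.04193×2.84×1953.5 = 46.90 mGal
Difference = 46.90 − (83.20) = -36.30 mGal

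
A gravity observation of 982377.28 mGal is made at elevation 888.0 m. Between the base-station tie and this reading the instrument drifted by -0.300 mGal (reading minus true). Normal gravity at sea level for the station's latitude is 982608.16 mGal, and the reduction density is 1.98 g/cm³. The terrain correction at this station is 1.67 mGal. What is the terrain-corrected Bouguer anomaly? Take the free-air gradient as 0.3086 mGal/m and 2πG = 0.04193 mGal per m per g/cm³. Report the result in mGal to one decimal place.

-28.6

Drift-corrected reading = 982377.28 − (-0.300) = 982377.580 mGal
Free-air correction = 0.3086 × 888.0 = 274.04 mGal
Free-air anomaly = 982377.580 − 982608.16 + (274.04) = 43.460 mGal
Bouguer slab correction = 0.04193 × 1.98 × 888.0 = 73.72 mGal
Simple Bouguer anomaly = 43.460 − (73.72) = -30.260 mGal
Complete Bouguer anomaly = -30.260 + 1.67 = -28.590 mGal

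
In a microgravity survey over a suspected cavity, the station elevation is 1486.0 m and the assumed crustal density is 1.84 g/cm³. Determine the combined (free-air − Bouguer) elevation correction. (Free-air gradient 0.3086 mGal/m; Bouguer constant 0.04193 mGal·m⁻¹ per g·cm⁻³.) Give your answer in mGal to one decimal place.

Combined gradient = 0.3086 − 0.04193 × 1.84 = 0.2314488 mGal/m
Combined elevation correction = 0.2314488 × 1486.0 = 343.9 mGal

343.9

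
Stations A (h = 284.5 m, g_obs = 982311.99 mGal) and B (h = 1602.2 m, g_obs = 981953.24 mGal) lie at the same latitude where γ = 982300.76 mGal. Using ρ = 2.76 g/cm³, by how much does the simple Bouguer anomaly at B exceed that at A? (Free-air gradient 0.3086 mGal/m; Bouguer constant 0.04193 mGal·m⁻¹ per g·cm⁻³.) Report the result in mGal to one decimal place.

-104.6

Δg_SB(A) = 982311.99 − 982300.76 + 0.3086×284.5 − 0.04193×2.76×284.5 = 66.10 mGal
Δg_SB(B) = 981953.24 − 982300.76 + 0.3086×1602.2 − 0.04193×2.76×1602.2 = -38.50 mGal
Difference = -38.50 − (66.10) = -104.60 mGal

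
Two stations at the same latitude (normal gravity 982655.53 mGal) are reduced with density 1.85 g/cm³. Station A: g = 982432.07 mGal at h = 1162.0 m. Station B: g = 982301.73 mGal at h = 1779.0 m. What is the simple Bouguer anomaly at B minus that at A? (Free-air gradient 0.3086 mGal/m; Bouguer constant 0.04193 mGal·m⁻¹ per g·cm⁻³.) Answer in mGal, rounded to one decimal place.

Δg_SB(A) = 982432.07 − 982655.53 + 0.3086×1162.0 − 0.04193×1.85×1162.0 = 45.00 mGal
Δg_SB(B) = 982301.73 − 982655.53 + 0.3086×1779.0 − 0.04193×1.85×1779.0 = 57.20 mGal
Difference = 57.20 − (45.00) = 12.20 mGal

12.2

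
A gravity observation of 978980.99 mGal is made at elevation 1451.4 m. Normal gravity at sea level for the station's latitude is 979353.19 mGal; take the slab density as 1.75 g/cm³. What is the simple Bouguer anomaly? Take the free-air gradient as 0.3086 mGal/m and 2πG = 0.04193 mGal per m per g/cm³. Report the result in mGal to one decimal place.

-30.8

Free-air correction = 0.3086 × 1451.4 = 447.90 mGal
Free-air anomaly = 978980.99 − 979353.19 + (447.90) = 75.70 mGal
Bouguer slab correction = 0.04193 × 1.75 × 1451.4 = 106.50 mGal
Simple Bouguer anomaly = 75.70 − (106.50) = -30.80 mGal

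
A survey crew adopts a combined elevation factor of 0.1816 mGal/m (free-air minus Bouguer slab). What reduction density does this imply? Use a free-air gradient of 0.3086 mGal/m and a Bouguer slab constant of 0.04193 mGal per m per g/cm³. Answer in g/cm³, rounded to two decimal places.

0.1816 = 0.3086 − 0.04193 × ρ
ρ = (0.3086 − 0.1816) / 0.04193 = 3.03 g/cm³

3.03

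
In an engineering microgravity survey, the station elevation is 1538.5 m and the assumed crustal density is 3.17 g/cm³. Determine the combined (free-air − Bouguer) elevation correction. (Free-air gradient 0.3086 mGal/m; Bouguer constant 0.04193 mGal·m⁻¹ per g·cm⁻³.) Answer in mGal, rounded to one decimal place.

270.3

Combined gradient = 0.3086 − 0.04193 × 3.17 = 0.1756819 mGal/m
Combined elevation correction = 0.1756819 × 1538.5 = 270.3 mGal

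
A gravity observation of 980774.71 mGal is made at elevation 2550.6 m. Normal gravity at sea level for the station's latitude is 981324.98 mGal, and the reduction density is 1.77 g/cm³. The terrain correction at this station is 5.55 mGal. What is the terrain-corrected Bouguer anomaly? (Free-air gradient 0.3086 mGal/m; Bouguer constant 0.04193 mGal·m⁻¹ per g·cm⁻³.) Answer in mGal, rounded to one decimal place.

53.1

Free-air correction = 0.3086 × 2550.6 = 787.12 mGal
Free-air anomaly = 980774.71 − 981324.98 + (787.12) = 236.85 mGal
Bouguer slab correction = 0.04193 × 1.77 × 2550.6 = 189.30 mGal
Simple Bouguer anomaly = 236.85 − (189.30) = 47.55 mGal
Complete Bouguer anomaly = 47.55 + 5.55 = 53.10 mGal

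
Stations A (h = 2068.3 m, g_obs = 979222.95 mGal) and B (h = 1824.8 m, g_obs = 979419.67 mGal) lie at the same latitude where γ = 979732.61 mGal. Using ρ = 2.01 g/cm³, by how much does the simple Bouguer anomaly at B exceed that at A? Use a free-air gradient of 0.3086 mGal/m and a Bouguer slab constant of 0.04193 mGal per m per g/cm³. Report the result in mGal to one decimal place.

142.1

Δg_SB(A) = 979222.95 − 979732.61 + 0.3086×2068.3 − 0.04193×2.01×2068.3 = -45.70 mGal
Δg_SB(B) = 979419.67 − 979732.61 + 0.3086×1824.8 − 0.04193×2.01×1824.8 = 96.40 mGal
Difference = 96.40 − (-45.70) = 142.10 mGal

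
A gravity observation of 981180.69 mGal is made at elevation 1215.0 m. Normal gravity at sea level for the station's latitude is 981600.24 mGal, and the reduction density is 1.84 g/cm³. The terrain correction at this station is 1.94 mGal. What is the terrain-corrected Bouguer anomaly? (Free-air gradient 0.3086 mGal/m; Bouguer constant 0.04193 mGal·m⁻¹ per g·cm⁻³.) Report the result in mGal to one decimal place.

-136.4

Free-air correction = 0.3086 × 1215.0 = 374.95 mGal
Free-air anomaly = 981180.69 − 981600.24 + (374.95) = -44.60 mGal
Bouguer slab correction = 0.04193 × 1.84 × 1215.0 = 93.74 mGal
Simple Bouguer anomaly = -44.60 − (93.74) = -138.34 mGal
Complete Bouguer anomaly = -138.34 + 1.94 = -136.40 mGal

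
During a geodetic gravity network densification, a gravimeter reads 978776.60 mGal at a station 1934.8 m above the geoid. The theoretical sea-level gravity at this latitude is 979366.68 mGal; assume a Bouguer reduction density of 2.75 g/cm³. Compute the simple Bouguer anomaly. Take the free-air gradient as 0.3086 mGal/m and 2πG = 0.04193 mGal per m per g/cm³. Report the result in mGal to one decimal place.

-216.1

Free-air correction = 0.3086 × 1934.8 = 597.08 mGal
Free-air anomaly = 978776.60 − 979366.68 + (597.08) = 7.00 mGal
Bouguer slab correction = 0.04193 × 2.75 × 1934.8 = 223.10 mGal
Simple Bouguer anomaly = 7.00 − (223.10) = -216.10 mGal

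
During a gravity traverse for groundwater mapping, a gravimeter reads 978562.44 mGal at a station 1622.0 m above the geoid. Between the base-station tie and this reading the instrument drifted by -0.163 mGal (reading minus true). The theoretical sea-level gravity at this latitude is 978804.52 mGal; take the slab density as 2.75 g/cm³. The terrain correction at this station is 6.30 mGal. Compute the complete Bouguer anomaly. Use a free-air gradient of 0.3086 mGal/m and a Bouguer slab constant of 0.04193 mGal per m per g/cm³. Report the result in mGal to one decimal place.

77.9

Drift-corrected reading = 978562.44 − (-0.163) = 978562.603 mGal
Free-air correction = 0.3086 × 1622.0 = 500.55 mGal
Free-air anomaly = 978562.603 − 978804.52 + (500.55) = 258.633 mGal
Bouguer slab correction = 0.04193 × 2.75 × 1622.0 = 187.03 mGal
Simple Bouguer anomaly = 258.633 − (187.03) = 71.603 mGal
Complete Bouguer anomaly = 71.603 + 6.30 = 77.903 mGal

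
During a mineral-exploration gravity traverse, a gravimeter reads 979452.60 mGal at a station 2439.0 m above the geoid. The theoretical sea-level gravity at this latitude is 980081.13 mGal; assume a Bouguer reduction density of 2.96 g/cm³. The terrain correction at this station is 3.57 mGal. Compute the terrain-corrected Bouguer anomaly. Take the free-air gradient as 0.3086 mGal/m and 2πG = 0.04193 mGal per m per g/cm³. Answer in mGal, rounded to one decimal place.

Free-air correction = 0.3086 × 2439.0 = 752.68 mGal
Free-air anomaly = 979452.60 − 980081.13 + (752.68) = 124.15 mGal
Bouguer slab correction = 0.04193 × 2.96 × 2439.0 = 302.71 mGal
Simple Bouguer anomaly = 124.15 − (302.71) = -178.56 mGal
Complete Bouguer anomaly = -178.56 + 3.57 = -174.99 mGal

-175.0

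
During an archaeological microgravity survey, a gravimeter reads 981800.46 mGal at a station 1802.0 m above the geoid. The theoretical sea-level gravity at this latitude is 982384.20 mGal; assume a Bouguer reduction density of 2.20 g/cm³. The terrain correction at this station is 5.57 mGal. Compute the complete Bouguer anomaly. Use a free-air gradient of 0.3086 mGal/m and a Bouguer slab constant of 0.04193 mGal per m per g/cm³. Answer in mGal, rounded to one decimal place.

Free-air correction = 0.3086 × 1802.0 = 556.10 mGal
Free-air anomaly = 981800.46 − 982384.20 + (556.10) = -27.64 mGal
Bouguer slab correction = 0.04193 × 2.20 × 1802.0 = 166.23 mGal
Simple Bouguer anomaly = -27.64 − (166.23) = -193.87 mGal
Complete Bouguer anomaly = -193.87 + 5.57 = -188.30 mGal

-188.3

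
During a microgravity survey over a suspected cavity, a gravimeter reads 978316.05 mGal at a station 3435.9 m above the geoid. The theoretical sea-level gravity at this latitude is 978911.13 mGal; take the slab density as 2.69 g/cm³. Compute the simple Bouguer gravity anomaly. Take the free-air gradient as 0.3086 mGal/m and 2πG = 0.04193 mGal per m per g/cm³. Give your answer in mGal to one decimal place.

Free-air correction = 0.3086 × 3435.9 = 1060.32 mGal
Free-air anomaly = 978316.05 − 978911.13 + (1060.32) = 465.24 mGal
Bouguer slab correction = 0.04193 × 2.69 × 3435.9 = 387.54 mGal
Simple Bouguer anomaly = 465.24 − (387.54) = 77.70 mGal

77.7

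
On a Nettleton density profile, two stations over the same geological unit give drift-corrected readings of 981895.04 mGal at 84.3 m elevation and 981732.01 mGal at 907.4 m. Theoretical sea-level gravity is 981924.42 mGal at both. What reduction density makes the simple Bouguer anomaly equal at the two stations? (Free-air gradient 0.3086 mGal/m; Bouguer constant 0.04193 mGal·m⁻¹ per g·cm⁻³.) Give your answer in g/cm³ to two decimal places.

2.64

Δg_obs = 981732.01 − 981895.04 = -163.03 mGal over Δh = 907.4 − 84.3 = 823.1 m
Equal Bouguer anomalies ⇒ Δg_obs + (0.3086 − 0.04193ρ)·Δh = 0
0.3086 − 0.04193ρ = −Δg_obs/Δh = 0.19807
ρ = (0.3086 − 0.19807) / 0.04193 = 2.64 g/cm³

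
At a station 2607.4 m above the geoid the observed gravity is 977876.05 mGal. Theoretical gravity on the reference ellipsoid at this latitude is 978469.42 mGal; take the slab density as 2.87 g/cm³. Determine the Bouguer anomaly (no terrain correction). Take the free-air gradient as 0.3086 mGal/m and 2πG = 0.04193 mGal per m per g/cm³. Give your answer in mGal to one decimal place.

Free-air correction = 0.3086 × 2607.4 = 804.64 mGal
Free-air anomaly = 977876.05 − 978469.42 + (804.64) = 211.27 mGal
Bouguer slab correction = 0.04193 × 2.87 × 2607.4 = 313.77 mGal
Simple Bouguer anomaly = 211.27 − (313.77) = -102.50 mGal

-102.5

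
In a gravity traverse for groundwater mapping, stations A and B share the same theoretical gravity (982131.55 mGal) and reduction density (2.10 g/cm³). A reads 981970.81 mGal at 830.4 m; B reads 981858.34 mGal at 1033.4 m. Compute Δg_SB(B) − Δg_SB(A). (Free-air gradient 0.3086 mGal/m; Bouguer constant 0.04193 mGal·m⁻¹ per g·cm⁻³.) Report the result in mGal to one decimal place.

-67.7

Δg_SB(A) = 981970.81 − 982131.55 + 0.3086×830.4 − 0.04193×2.10×830.4 = 22.40 mGal
Δg_SB(B) = 981858.34 − 982131.55 + 0.3086×1033.4 − 0.04193×2.10×1033.4 = -45.30 mGal
Difference = -45.30 − (22.40) = -67.70 mGal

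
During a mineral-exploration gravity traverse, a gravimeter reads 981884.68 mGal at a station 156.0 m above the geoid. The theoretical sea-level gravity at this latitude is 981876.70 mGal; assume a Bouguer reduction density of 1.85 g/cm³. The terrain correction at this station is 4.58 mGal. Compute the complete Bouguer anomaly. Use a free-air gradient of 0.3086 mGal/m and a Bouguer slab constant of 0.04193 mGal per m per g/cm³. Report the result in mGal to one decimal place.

48.6

Free-air correction = 0.3086 × 156.0 = 48.14 mGal
Free-air anomaly = 981884.68 − 981876.70 + (48.14) = 56.12 mGal
Bouguer slab correction = 0.04193 × 1.85 × 156.0 = 12.10 mGal
Simple Bouguer anomaly = 56.12 − (12.10) = 44.02 mGal
Complete Bouguer anomaly = 44.02 + 4.58 = 48.60 mGal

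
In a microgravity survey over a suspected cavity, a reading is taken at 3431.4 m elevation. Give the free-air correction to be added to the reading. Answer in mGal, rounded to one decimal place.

1058.9

Free-air correction = 0.3086 × 3431.4 = 1058.9 mGal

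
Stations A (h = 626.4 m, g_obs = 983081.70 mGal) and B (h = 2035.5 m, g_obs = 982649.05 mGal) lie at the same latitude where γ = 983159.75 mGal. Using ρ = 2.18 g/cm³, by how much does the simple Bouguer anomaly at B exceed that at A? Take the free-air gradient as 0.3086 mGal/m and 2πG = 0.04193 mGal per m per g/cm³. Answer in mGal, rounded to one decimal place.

Δg_SB(A) = 983081.70 − 983159.75 + 0.3086×626.4 − 0.04193×2.18×626.4 = 58.00 mGal
Δg_SB(B) = 982649.05 − 983159.75 + 0.3086×2035.5 − 0.04193×2.18×2035.5 = -68.60 mGal
Difference = -68.60 − (58.00) = -126.60 mGal

-126.6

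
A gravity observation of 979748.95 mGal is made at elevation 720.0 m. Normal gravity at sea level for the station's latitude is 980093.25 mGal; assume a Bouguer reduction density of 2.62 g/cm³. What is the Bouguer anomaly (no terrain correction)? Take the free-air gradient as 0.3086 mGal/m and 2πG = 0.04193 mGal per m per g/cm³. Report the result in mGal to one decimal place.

Free-air correction = 0.3086 × 720.0 = 222.19 mGal
Free-air anomaly = 979748.95 − 980093.25 + (222.19) = -122.11 mGal
Bouguer slab correction = 0.04193 × 2.62 × 720.0 = 79.10 mGal
Simple Bouguer anomaly = -122.11 − (79.10) = -201.21 mGal

-201.2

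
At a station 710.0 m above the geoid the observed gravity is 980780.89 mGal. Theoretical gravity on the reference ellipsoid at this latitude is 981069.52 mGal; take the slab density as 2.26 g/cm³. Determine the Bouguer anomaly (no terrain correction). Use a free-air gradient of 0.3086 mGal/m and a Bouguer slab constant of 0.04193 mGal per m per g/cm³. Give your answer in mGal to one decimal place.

-136.8

Free-air correction = 0.3086 × 710.0 = 219.11 mGal
Free-air anomaly = 980780.89 − 981069.52 + (219.11) = -69.52 mGal
Bouguer slab correction = 0.04193 × 2.26 × 710.0 = 67.28 mGal
Simple Bouguer anomaly = -69.52 − (67.28) = -136.80 mGal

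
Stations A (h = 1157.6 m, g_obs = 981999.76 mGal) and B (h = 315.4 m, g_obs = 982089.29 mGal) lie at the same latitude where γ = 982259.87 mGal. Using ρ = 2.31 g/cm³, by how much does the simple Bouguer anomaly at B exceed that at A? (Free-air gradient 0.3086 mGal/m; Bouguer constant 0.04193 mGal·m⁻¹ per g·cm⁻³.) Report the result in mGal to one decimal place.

Δg_SB(A) = 981999.76 − 982259.87 + 0.3086×1157.6 − 0.04193×2.31×1157.6 = -15.00 mGal
Δg_SB(B) = 982089.29 − 982259.87 + 0.3086×315.4 − 0.04193×2.31×315.4 = -103.80 mGal
Difference = -103.80 − (-15.00) = -88.80 mGal

-88.8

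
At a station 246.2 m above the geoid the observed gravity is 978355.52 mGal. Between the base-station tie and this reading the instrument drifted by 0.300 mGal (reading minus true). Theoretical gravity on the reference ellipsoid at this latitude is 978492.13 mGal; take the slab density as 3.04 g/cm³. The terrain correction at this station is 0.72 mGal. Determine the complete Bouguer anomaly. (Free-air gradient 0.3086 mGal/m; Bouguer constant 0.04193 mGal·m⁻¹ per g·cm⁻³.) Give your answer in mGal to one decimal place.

-91.6

Drift-corrected reading = 978355.52 − (0.300) = 978355.220 mGal
Free-air correction = 0.3086 × 246.2 = 75.98 mGal
Free-air anomaly = 978355.220 − 978492.13 + (75.98) = -60.930 mGal
Bouguer slab correction = 0.04193 × 3.04 × 246.2 = 31.38 mGal
Simple Bouguer anomaly = -60.930 − (31.38) = -92.310 mGal
Complete Bouguer anomaly = -92.310 + 0.72 = -91.590 mGal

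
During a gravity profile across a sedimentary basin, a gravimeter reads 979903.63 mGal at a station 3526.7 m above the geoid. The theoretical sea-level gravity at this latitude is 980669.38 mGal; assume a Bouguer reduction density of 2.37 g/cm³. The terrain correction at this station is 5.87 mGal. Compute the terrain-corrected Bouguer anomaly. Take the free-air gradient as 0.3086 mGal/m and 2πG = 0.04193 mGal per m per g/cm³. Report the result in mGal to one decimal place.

Free-air correction = 0.3086 × 3526.7 = 1088.34 mGal
Free-air anomaly = 979903.63 − 980669.38 + (1088.34) = 322.59 mGal
Bouguer slab correction = 0.04193 × 2.37 × 3526.7 = 350.46 mGal
Simple Bouguer anomaly = 322.59 − (350.46) = -27.87 mGal
Complete Bouguer anomaly = -27.87 + 5.87 = -22.00 mGal

-22.0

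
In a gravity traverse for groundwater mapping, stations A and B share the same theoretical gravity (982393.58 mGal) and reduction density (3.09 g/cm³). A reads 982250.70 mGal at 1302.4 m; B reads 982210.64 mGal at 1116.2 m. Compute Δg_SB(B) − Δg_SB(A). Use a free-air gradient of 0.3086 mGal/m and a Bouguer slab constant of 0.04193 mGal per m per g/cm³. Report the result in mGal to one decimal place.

Δg_SB(A) = 982250.70 − 982393.58 + 0.3086×1302.4 − 0.04193×3.09×1302.4 = 90.30 mGal
Δg_SB(B) = 982210.64 − 982393.58 + 0.3086×1116.2 − 0.04193×3.09×1116.2 = 16.90 mGal
Difference = 16.90 − (90.30) = -73.40 mGal

-73.4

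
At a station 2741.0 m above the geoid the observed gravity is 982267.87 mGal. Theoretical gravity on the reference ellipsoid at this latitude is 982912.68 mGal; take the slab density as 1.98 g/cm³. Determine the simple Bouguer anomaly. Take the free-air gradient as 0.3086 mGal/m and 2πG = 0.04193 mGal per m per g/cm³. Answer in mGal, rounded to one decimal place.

Free-air correction = 0.3086 × 2741.0 = 845.87 mGal
Free-air anomaly = 982267.87 − 982912.68 + (845.87) = 201.06 mGal
Bouguer slab correction = 0.04193 × 1.98 × 2741.0 = 227.56 mGal
Simple Bouguer anomaly = 201.06 − (227.56) = -26.50 mGal

-26.5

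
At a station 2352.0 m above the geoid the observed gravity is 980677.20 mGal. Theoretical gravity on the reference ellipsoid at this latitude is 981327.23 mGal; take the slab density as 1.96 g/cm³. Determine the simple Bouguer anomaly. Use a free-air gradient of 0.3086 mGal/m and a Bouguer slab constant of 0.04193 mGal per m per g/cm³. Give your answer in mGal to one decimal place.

Free-air correction = 0.3086 × 2352.0 = 725.83 mGal
Free-air anomaly = 980677.20 − 981327.23 + (725.83) = 75.80 mGal
Bouguer slab correction = 0.04193 × 1.96 × 2352.0 = 193.29 mGal
Simple Bouguer anomaly = 75.80 − (193.29) = -117.49 mGal

-117.5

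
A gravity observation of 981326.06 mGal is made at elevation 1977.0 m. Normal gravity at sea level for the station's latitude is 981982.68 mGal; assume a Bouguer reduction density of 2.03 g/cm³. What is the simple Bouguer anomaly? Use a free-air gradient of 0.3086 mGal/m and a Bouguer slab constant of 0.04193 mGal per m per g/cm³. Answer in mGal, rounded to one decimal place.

Free-air correction = 0.3086 × 1977.0 = 610.10 mGal
Free-air anomaly = 981326.06 − 981982.68 + (610.10) = -46.52 mGal
Bouguer slab correction = 0.04193 × 2.03 × 1977.0 = 168.28 mGal
Simple Bouguer anomaly = -46.52 − (168.28) = -214.80 mGal

-214.8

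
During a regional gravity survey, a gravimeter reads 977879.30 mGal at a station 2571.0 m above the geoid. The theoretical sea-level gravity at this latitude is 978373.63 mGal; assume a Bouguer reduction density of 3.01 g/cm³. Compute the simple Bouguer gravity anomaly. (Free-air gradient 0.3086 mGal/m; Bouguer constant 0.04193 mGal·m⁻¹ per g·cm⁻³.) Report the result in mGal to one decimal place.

Free-air correction = 0.3086 × 2571.0 = 793.41 mGal
Free-air anomaly = 977879.30 − 978373.63 + (793.41) = 299.08 mGal
Bouguer slab correction = 0.04193 × 3.01 × 2571.0 = 324.48 mGal
Simple Bouguer anomaly = 299.08 − (324.48) = -25.40 mGal

-25.4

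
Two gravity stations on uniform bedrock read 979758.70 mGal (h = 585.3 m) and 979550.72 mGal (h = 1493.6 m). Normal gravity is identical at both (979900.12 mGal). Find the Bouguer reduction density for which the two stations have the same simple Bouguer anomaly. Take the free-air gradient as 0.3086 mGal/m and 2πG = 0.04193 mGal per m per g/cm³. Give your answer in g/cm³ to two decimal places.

1.90

Δg_obs = 979550.72 − 979758.70 = -207.98 mGal over Δh = 1493.6 − 585.3 = 908.3 m
Equal Bouguer anomalies ⇒ Δg_obs + (0.3086 − 0.04193ρ)·Δh = 0
0.3086 − 0.04193ρ = −Δg_obs/Δh = 0.22898
ρ = (0.3086 − 0.22898) / 0.04193 = 1.90 g/cm³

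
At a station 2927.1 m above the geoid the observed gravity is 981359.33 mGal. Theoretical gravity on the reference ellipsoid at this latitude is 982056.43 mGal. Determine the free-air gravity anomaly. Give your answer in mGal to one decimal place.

Free-air correction = 0.3086 × 2927.1 = 903.30 mGal
Free-air anomaly = 981359.33 − 982056.43 + (903.30) = 206.20 mGal

206.2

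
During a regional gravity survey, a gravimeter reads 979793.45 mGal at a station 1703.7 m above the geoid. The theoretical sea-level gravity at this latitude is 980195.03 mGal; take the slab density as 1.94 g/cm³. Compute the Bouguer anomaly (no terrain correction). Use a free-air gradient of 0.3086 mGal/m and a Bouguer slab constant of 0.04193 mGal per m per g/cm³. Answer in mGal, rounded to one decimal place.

Free-air correction = 0.3086 × 1703.7 = 525.76 mGal
Free-air anomaly = 979793.45 − 980195.03 + (525.76) = 124.18 mGal
Bouguer slab correction = 0.04193 × 1.94 × 1703.7 = 138.59 mGal
Simple Bouguer anomaly = 124.18 − (138.59) = -14.41 mGal

-14.4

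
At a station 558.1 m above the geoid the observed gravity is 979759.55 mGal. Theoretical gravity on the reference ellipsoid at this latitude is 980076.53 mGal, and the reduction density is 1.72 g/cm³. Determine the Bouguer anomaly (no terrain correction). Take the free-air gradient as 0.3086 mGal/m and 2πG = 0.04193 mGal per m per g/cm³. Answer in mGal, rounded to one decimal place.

-185.0

Free-air correction = 0.3086 × 558.1 = 172.23 mGal
Free-air anomaly = 979759.55 − 980076.53 + (172.23) = -144.75 mGal
Bouguer slab correction = 0.04193 × 1.72 × 558.1 = 40.25 mGal
Simple Bouguer anomaly = -144.75 − (40.25) = -185.00 mGal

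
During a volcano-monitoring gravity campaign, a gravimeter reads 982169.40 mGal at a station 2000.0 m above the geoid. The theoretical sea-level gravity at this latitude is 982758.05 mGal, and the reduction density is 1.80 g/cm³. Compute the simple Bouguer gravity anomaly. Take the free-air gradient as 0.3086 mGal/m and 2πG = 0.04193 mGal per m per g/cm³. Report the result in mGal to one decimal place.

Free-air correction = 0.3086 × 2000.0 = 617.20 mGal
Free-air anomaly = 982169.40 − 982758.05 + (617.20) = 28.55 mGal
Bouguer slab correction = 0.04193 × 1.80 × 2000.0 = 150.95 mGal
Simple Bouguer anomaly = 28.55 − (150.95) = -122.40 mGal

-122.4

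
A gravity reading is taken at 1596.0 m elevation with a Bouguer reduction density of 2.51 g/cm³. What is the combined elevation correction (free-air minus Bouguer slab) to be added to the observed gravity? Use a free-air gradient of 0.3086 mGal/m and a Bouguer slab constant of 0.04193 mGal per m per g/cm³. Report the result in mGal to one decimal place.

Combined gradient = 0.3086 − 0.04193 × 2.51 = 0.2033557 mGal/m
Combined elevation correction = 0.2033557 × 1596.0 = 324.6 mGal

324.6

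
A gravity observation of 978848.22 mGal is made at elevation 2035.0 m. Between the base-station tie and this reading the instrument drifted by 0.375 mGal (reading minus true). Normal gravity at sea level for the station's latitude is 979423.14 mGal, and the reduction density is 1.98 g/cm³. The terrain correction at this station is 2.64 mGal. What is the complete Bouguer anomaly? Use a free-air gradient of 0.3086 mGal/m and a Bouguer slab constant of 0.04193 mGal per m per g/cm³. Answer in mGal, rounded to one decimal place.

-113.6

Drift-corrected reading = 978848.22 − (0.375) = 978847.845 mGal
Free-air correction = 0.3086 × 2035.0 = 628.00 mGal
Free-air anomaly = 978847.845 − 979423.14 + (628.00) = 52.705 mGal
Bouguer slab correction = 0.04193 × 1.98 × 2035.0 = 168.95 mGal
Simple Bouguer anomaly = 52.705 − (168.95) = -116.245 mGal
Complete Bouguer anomaly = -116.245 + 2.64 = -113.605 mGal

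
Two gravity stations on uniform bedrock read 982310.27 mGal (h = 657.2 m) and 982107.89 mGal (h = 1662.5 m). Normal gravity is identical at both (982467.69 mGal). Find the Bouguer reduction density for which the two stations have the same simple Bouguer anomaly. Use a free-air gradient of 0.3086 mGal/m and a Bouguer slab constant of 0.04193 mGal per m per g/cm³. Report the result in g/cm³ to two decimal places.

Δg_obs = 982107.89 − 982310.27 = -202.38 mGal over Δh = 1662.5 − 657.2 = 1005.3 m
Equal Bouguer anomalies ⇒ Δg_obs + (0.3086 − 0.04193ρ)·Δh = 0
0.3086 − 0.04193ρ = −Δg_obs/Δh = 0.20131
ρ = (0.3086 − 0.20131) / 0.04193 = 2.56 g/cm³

2.56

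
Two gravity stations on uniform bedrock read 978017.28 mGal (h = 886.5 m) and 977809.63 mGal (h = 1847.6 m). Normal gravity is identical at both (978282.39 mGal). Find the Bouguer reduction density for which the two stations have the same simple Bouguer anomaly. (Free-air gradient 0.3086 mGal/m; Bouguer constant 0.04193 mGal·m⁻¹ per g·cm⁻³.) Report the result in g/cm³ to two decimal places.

2.21

Δg_obs = 977809.63 − 978017.28 = -207.65 mGal over Δh = 1847.6 − 886.5 = 961.1 m
Equal Bouguer anomalies ⇒ Δg_obs + (0.3086 − 0.04193ρ)·Δh = 0
0.3086 − 0.04193ρ = −Δg_obs/Δh = 0.21605
ρ = (0.3086 − 0.21605) / 0.04193 = 2.21 g/cm³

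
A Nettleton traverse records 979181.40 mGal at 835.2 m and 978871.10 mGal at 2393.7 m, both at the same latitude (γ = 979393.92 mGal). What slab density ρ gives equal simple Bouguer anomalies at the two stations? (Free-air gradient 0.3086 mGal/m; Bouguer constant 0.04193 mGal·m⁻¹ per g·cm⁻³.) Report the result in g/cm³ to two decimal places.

2.61

Δg_obs = 978871.10 − 979181.40 = -310.30 mGal over Δh = 2393.7 − 835.2 = 1558.5 m
Equal Bouguer anomalies ⇒ Δg_obs + (0.3086 − 0.04193ρ)·Δh = 0
0.3086 − 0.04193ρ = −Δg_obs/Δh = 0.19910
ρ = (0.3086 − 0.19910) / 0.04193 = 2.61 g/cm³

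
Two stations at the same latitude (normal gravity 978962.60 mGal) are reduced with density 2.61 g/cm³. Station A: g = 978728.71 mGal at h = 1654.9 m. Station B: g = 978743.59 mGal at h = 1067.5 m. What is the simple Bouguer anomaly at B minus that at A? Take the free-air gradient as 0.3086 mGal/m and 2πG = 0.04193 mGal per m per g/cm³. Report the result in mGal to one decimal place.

-102.1

Δg_SB(A) = 978728.71 − 978962.60 + 0.3086×1654.9 − 0.04193×2.61×1654.9 = 95.70 mGal
Δg_SB(B) = 978743.59 − 978962.60 + 0.3086×1067.5 − 0.04193×2.61×1067.5 = -6.40 mGal
Difference = -6.40 − (95.70) = -102.10 mGal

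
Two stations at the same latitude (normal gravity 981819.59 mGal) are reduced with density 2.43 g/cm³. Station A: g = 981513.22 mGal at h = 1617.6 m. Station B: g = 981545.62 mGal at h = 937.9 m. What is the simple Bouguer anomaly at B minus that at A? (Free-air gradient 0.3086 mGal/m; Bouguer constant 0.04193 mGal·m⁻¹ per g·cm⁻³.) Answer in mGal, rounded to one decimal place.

-108.1

Δg_SB(A) = 981513.22 − 981819.59 + 0.3086×1617.6 − 0.04193×2.43×1617.6 = 28.00 mGal
Δg_SB(B) = 981545.62 − 981819.59 + 0.3086×937.9 − 0.04193×2.43×937.9 = -80.10 mGal
Difference = -80.10 − (28.00) = -108.10 mGal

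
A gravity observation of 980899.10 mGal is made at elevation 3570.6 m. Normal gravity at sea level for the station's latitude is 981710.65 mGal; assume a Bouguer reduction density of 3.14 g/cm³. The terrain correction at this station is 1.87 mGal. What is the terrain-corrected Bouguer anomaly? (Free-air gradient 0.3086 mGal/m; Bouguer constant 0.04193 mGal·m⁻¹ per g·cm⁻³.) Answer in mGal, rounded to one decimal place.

-177.9

Free-air correction = 0.3086 × 3570.6 = 1101.89 mGal
Free-air anomaly = 980899.10 − 981710.65 + (1101.89) = 290.34 mGal
Bouguer slab correction = 0.04193 × 3.14 × 3570.6 = 470.11 mGal
Simple Bouguer anomaly = 290.34 − (470.11) = -179.77 mGal
Complete Bouguer anomaly = -179.77 + 1.87 = -177.90 mGal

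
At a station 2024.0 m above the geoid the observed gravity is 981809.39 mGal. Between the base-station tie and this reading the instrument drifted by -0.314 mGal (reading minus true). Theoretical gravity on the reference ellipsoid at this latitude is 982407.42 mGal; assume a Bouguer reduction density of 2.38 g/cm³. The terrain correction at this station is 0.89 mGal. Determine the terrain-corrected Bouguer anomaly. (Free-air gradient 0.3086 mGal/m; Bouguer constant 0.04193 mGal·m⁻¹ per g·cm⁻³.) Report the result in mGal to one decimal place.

Drift-corrected reading = 981809.39 − (-0.314) = 981809.704 mGal
Free-air correction = 0.3086 × 2024.0 = 624.61 mGal
Free-air anomaly = 981809.704 − 982407.42 + (624.61) = 26.894 mGal
Bouguer slab correction = 0.04193 × 2.38 × 2024.0 = 201.98 mGal
Simple Bouguer anomaly = 26.894 − (201.98) = -175.086 mGal
Complete Bouguer anomaly = -175.086 + 0.89 = -174.196 mGal

-174.2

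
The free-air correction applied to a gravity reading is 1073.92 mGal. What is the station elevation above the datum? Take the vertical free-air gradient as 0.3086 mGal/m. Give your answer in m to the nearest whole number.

3480

h = 1073.92 / 0.3086 = 3479.97 m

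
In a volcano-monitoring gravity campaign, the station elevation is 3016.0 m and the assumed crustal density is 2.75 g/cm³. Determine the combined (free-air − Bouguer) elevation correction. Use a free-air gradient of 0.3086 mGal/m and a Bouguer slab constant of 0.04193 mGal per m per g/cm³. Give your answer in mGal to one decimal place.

Combined gradient = 0.3086 − 0.04193 × 2.75 = 0.1932925 mGal/m
Combined elevation correction = 0.1932925 × 3016.0 = 583.0 mGal

583.0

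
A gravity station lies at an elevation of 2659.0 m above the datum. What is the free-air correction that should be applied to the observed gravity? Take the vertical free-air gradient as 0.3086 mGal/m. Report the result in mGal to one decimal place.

Free-air correction = 0.3086 × 2659.0 = 820.6 mGal

820.6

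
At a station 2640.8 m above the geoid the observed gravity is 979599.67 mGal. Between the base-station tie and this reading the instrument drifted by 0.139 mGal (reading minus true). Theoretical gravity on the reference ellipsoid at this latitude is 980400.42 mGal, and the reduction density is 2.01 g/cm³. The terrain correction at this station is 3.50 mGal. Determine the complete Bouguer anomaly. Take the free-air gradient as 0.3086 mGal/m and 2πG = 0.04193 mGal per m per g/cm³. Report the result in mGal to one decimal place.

-205.0

Drift-corrected reading = 979599.67 − (0.139) = 979599.531 mGal
Free-air correction = 0.3086 × 2640.8 = 814.95 mGal
Free-air anomaly = 979599.531 − 980400.42 + (814.95) = 14.061 mGal
Bouguer slab correction = 0.04193 × 2.01 × 2640.8 = 222.56 mGal
Simple Bouguer anomaly = 14.061 − (222.56) = -208.499 mGal
Complete Bouguer anomaly = -208.499 + 3.50 = -204.999 mGal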